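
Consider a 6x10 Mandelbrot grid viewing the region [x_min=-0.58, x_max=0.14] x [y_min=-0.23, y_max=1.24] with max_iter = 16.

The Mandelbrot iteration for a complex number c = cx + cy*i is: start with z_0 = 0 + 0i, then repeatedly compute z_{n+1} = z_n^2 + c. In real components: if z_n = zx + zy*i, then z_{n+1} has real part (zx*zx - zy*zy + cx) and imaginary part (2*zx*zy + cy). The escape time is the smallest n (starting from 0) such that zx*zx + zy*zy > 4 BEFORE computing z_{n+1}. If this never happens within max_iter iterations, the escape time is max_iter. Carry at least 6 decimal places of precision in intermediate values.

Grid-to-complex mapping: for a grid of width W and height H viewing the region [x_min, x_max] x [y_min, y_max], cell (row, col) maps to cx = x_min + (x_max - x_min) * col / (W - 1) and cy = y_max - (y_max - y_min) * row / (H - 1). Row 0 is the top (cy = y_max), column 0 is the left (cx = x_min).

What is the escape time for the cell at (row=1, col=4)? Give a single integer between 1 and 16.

Answer: 4

Derivation:
z_0 = 0 + 0i, c = -0.0040 + 1.0767i
Iter 1: z = -0.0040 + 1.0767i, |z|^2 = 1.1592
Iter 2: z = -1.1632 + 1.0681i, |z|^2 = 2.4938
Iter 3: z = 0.2083 + -1.4080i, |z|^2 = 2.0260
Iter 4: z = -1.9432 + 0.4901i, |z|^2 = 4.0162
Escaped at iteration 4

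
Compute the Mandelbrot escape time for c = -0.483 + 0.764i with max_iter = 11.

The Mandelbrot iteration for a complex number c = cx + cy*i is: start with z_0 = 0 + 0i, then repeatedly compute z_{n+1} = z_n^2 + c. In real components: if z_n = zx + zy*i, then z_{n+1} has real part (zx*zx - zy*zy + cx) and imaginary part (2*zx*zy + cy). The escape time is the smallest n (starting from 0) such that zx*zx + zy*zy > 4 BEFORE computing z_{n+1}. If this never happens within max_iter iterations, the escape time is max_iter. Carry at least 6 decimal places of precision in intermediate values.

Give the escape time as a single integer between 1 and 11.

z_0 = 0 + 0i, c = -0.4830 + 0.7640i
Iter 1: z = -0.4830 + 0.7640i, |z|^2 = 0.8170
Iter 2: z = -0.8334 + 0.0260i, |z|^2 = 0.6952
Iter 3: z = 0.2109 + 0.7207i, |z|^2 = 0.5639
Iter 4: z = -0.9579 + 1.0680i, |z|^2 = 2.0582
Iter 5: z = -0.7059 + -1.2821i, |z|^2 = 2.1422
Iter 6: z = -1.6285 + 2.5742i, |z|^2 = 9.2784
Escaped at iteration 6

Answer: 6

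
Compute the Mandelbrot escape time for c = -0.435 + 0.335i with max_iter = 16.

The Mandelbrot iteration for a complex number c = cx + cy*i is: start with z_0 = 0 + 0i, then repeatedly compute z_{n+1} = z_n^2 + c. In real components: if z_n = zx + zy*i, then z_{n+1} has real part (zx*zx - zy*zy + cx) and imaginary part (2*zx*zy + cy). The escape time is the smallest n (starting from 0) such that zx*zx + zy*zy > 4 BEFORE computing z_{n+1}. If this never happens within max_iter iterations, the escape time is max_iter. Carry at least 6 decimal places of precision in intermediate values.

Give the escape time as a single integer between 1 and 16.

z_0 = 0 + 0i, c = -0.4350 + 0.3350i
Iter 1: z = -0.4350 + 0.3350i, |z|^2 = 0.3014
Iter 2: z = -0.3580 + 0.0435i, |z|^2 = 0.1301
Iter 3: z = -0.3087 + 0.3038i, |z|^2 = 0.1876
Iter 4: z = -0.4320 + 0.1474i, |z|^2 = 0.2083
Iter 5: z = -0.2701 + 0.2076i, |z|^2 = 0.1161
Iter 6: z = -0.4052 + 0.2228i, |z|^2 = 0.2138
Iter 7: z = -0.3205 + 0.1544i, |z|^2 = 0.1266
Iter 8: z = -0.3561 + 0.2360i, |z|^2 = 0.1825
Iter 9: z = -0.3639 + 0.1669i, |z|^2 = 0.1603
Iter 10: z = -0.3305 + 0.2135i, |z|^2 = 0.1548
Iter 11: z = -0.3714 + 0.1939i, |z|^2 = 0.1755
Iter 12: z = -0.3346 + 0.1910i, |z|^2 = 0.1485
Iter 13: z = -0.3595 + 0.2072i, |z|^2 = 0.1722
Iter 14: z = -0.3487 + 0.1861i, |z|^2 = 0.1562
Iter 15: z = -0.3480 + 0.2053i, |z|^2 = 0.1633

Answer: 16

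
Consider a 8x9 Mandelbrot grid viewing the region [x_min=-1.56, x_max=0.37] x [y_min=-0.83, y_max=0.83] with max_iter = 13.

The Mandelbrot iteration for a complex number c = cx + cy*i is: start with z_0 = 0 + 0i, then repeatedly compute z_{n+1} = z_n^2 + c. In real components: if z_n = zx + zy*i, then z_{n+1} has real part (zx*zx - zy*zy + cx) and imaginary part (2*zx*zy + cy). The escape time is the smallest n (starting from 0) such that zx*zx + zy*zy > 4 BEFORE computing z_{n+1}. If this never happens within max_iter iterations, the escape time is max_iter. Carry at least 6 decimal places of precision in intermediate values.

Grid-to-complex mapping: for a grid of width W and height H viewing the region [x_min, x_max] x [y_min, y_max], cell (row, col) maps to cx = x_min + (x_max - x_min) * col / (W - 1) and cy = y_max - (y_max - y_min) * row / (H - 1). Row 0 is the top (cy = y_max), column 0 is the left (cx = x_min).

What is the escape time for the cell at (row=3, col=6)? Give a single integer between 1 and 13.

z_0 = 0 + 0i, c = 0.0943 + 0.2075i
Iter 1: z = 0.0943 + 0.2075i, |z|^2 = 0.0519
Iter 2: z = 0.0601 + 0.2466i, |z|^2 = 0.0644
Iter 3: z = 0.0371 + 0.2372i, |z|^2 = 0.0576
Iter 4: z = 0.0394 + 0.2251i, |z|^2 = 0.0522
Iter 5: z = 0.0452 + 0.2252i, |z|^2 = 0.0528
Iter 6: z = 0.0456 + 0.2279i, |z|^2 = 0.0540
Iter 7: z = 0.0444 + 0.2283i, |z|^2 = 0.0541
Iter 8: z = 0.0442 + 0.2278i, |z|^2 = 0.0538
Iter 9: z = 0.0443 + 0.2276i, |z|^2 = 0.0538
Iter 10: z = 0.0444 + 0.2277i, |z|^2 = 0.0538
Iter 11: z = 0.0444 + 0.2277i, |z|^2 = 0.0538
Iter 12: z = 0.0444 + 0.2277i, |z|^2 = 0.0538

Answer: 13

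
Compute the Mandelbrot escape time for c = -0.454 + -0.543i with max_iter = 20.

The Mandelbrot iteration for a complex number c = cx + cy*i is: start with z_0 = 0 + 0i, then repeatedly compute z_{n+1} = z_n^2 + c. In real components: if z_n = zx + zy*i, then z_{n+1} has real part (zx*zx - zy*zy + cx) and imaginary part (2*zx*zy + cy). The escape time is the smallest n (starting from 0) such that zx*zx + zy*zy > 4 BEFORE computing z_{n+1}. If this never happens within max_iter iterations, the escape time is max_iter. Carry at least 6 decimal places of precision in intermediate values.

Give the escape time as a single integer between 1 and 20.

Answer: 20

Derivation:
z_0 = 0 + 0i, c = -0.4540 + -0.5430i
Iter 1: z = -0.4540 + -0.5430i, |z|^2 = 0.5010
Iter 2: z = -0.5427 + -0.0500i, |z|^2 = 0.2971
Iter 3: z = -0.1619 + -0.4888i, |z|^2 = 0.2651
Iter 4: z = -0.6667 + -0.3847i, |z|^2 = 0.5925
Iter 5: z = -0.1575 + -0.0301i, |z|^2 = 0.0257
Iter 6: z = -0.4301 + -0.5335i, |z|^2 = 0.4696
Iter 7: z = -0.5537 + -0.0841i, |z|^2 = 0.3136
Iter 8: z = -0.1545 + -0.4499i, |z|^2 = 0.2263
Iter 9: z = -0.6325 + -0.4040i, |z|^2 = 0.5633
Iter 10: z = -0.2171 + -0.0319i, |z|^2 = 0.0481
Iter 11: z = -0.4079 + -0.5291i, |z|^2 = 0.4464
Iter 12: z = -0.5676 + -0.1113i, |z|^2 = 0.3346
Iter 13: z = -0.1442 + -0.4166i, |z|^2 = 0.1944
Iter 14: z = -0.6068 + -0.4228i, |z|^2 = 0.5469
Iter 15: z = -0.2646 + -0.0299i, |z|^2 = 0.0709
Iter 16: z = -0.3849 + -0.5272i, |z|^2 = 0.4260
Iter 17: z = -0.5838 + -0.1372i, |z|^2 = 0.3597
Iter 18: z = -0.1320 + -0.3828i, |z|^2 = 0.1640
Iter 19: z = -0.5831 + -0.4419i, |z|^2 = 0.5353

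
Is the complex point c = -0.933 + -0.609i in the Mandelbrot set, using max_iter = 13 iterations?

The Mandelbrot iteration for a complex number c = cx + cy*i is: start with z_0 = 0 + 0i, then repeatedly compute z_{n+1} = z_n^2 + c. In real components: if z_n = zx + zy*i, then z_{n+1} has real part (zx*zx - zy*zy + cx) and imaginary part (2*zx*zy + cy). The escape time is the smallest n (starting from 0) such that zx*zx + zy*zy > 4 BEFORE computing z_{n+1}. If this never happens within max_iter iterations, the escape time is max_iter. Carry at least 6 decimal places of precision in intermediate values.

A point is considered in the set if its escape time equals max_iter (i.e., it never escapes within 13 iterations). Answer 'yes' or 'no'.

Answer: no

Derivation:
z_0 = 0 + 0i, c = -0.9330 + -0.6090i
Iter 1: z = -0.9330 + -0.6090i, |z|^2 = 1.2414
Iter 2: z = -0.4334 + 0.5274i, |z|^2 = 0.4660
Iter 3: z = -1.0233 + -1.0661i, |z|^2 = 2.1838
Iter 4: z = -1.0225 + 1.5730i, |z|^2 = 3.5197
Iter 5: z = -2.3618 + -3.8257i, |z|^2 = 20.2141
Escaped at iteration 5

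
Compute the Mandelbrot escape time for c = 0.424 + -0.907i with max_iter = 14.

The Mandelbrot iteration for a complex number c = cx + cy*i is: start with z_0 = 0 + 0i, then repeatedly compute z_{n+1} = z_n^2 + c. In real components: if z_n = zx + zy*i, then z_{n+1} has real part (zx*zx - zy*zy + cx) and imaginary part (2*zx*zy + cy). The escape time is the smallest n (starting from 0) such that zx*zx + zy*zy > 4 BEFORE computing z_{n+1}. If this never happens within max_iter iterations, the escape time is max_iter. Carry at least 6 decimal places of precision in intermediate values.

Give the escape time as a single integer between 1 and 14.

Answer: 3

Derivation:
z_0 = 0 + 0i, c = 0.4240 + -0.9070i
Iter 1: z = 0.4240 + -0.9070i, |z|^2 = 1.0024
Iter 2: z = -0.2189 + -1.6761i, |z|^2 = 2.8573
Iter 3: z = -2.3375 + -0.1733i, |z|^2 = 5.4941
Escaped at iteration 3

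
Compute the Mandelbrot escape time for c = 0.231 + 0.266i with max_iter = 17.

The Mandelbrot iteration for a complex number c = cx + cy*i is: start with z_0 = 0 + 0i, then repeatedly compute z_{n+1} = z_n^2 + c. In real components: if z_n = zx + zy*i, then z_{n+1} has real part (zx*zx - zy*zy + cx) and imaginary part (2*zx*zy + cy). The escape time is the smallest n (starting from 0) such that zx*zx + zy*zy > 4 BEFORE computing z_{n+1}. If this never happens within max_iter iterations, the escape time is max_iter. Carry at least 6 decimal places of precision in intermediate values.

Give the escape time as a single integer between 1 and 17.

z_0 = 0 + 0i, c = 0.2310 + 0.2660i
Iter 1: z = 0.2310 + 0.2660i, |z|^2 = 0.1241
Iter 2: z = 0.2136 + 0.3889i, |z|^2 = 0.1969
Iter 3: z = 0.1254 + 0.4321i, |z|^2 = 0.2025
Iter 4: z = 0.0600 + 0.3744i, |z|^2 = 0.1438
Iter 5: z = 0.0944 + 0.3109i, |z|^2 = 0.1056
Iter 6: z = 0.1433 + 0.3247i, |z|^2 = 0.1260
Iter 7: z = 0.1461 + 0.3590i, |z|^2 = 0.1502
Iter 8: z = 0.1234 + 0.3709i, |z|^2 = 0.1528
Iter 9: z = 0.1087 + 0.3576i, |z|^2 = 0.1397
Iter 10: z = 0.1150 + 0.3437i, |z|^2 = 0.1314
Iter 11: z = 0.1261 + 0.3450i, |z|^2 = 0.1349
Iter 12: z = 0.1279 + 0.3530i, |z|^2 = 0.1410
Iter 13: z = 0.1227 + 0.3563i, |z|^2 = 0.1420
Iter 14: z = 0.1191 + 0.3535i, |z|^2 = 0.1391
Iter 15: z = 0.1203 + 0.3502i, |z|^2 = 0.1371
Iter 16: z = 0.1228 + 0.3502i, |z|^2 = 0.1377

Answer: 17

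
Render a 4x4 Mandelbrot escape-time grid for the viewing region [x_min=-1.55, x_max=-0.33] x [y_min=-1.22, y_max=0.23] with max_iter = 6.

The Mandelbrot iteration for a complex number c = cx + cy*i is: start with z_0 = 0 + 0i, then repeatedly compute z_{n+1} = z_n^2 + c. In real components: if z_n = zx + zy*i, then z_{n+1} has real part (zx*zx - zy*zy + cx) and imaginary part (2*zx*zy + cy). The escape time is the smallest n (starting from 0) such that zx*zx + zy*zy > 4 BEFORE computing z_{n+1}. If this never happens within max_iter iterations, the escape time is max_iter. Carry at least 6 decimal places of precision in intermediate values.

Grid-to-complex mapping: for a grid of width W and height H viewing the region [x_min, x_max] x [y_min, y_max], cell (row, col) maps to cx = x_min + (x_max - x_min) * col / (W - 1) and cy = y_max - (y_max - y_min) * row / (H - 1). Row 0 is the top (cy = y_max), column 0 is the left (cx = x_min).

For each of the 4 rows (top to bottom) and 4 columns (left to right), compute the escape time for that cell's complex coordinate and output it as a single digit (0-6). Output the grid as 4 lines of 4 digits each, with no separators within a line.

(row=0, col=0): c = -1.5500 + 0.2300i → escape time 5
(row=0, col=1): c = -1.1433 + 0.2300i → escape time 6
(row=0, col=2): c = -0.7367 + 0.2300i → escape time 6
(row=0, col=3): c = -0.3300 + 0.2300i → escape time 6
(row=1, col=0): c = -1.5500 + -0.2533i → escape time 5
(row=1, col=1): c = -1.1433 + -0.2533i → escape time 6
(row=1, col=2): c = -0.7367 + -0.2533i → escape time 6
(row=1, col=3): c = -0.3300 + -0.2533i → escape time 6
(row=2, col=0): c = -1.5500 + -0.7367i → escape time 3
(row=2, col=1): c = -1.1433 + -0.7367i → escape time 3
(row=2, col=2): c = -0.7367 + -0.7367i → escape time 4
(row=2, col=3): c = -0.3300 + -0.7367i → escape time 6
(row=3, col=0): c = -1.5500 + -1.2200i → escape time 2
(row=3, col=1): c = -1.1433 + -1.2200i → escape time 2
(row=3, col=2): c = -0.7367 + -1.2200i → escape time 3
(row=3, col=3): c = -0.3300 + -1.2200i → escape time 3

Answer: 5666
5666
3346
2233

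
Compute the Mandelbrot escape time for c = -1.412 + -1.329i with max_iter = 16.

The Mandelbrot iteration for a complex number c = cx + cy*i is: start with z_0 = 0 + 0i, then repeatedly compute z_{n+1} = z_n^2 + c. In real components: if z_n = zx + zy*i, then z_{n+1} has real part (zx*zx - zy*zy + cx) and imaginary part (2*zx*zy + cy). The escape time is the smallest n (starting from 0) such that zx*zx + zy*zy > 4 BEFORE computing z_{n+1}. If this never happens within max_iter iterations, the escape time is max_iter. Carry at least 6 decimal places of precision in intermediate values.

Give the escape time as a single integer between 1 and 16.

Answer: 2

Derivation:
z_0 = 0 + 0i, c = -1.4120 + -1.3290i
Iter 1: z = -1.4120 + -1.3290i, |z|^2 = 3.7600
Iter 2: z = -1.1845 + 2.4241i, |z|^2 = 7.2793
Escaped at iteration 2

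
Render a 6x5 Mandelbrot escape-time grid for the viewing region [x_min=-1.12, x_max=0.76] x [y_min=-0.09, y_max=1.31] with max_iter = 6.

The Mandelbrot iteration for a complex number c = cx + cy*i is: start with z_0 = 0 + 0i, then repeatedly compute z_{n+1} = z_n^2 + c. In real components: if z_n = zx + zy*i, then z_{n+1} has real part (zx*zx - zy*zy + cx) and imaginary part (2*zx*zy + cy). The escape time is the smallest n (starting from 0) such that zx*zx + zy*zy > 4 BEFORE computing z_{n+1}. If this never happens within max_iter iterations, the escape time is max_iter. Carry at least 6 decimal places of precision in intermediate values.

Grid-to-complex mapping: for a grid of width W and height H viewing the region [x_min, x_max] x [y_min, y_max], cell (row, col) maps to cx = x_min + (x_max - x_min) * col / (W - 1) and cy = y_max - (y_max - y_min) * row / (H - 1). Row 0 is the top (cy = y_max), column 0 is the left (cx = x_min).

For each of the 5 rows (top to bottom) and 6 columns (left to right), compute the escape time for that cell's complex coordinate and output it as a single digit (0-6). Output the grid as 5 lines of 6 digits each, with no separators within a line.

Answer: 223222
335632
466663
666663
666663

Derivation:
(row=0, col=0): c = -1.1200 + 1.3100i → escape time 2
(row=0, col=1): c = -0.7440 + 1.3100i → escape time 2
(row=0, col=2): c = -0.3680 + 1.3100i → escape time 3
(row=0, col=3): c = 0.0080 + 1.3100i → escape time 2
(row=0, col=4): c = 0.3840 + 1.3100i → escape time 2
(row=0, col=5): c = 0.7600 + 1.3100i → escape time 2
(row=1, col=0): c = -1.1200 + 0.9600i → escape time 3
(row=1, col=1): c = -0.7440 + 0.9600i → escape time 3
(row=1, col=2): c = -0.3680 + 0.9600i → escape time 5
(row=1, col=3): c = 0.0080 + 0.9600i → escape time 6
(row=1, col=4): c = 0.3840 + 0.9600i → escape time 3
(row=1, col=5): c = 0.7600 + 0.9600i → escape time 2
(row=2, col=0): c = -1.1200 + 0.6100i → escape time 4
(row=2, col=1): c = -0.7440 + 0.6100i → escape time 6
(row=2, col=2): c = -0.3680 + 0.6100i → escape time 6
(row=2, col=3): c = 0.0080 + 0.6100i → escape time 6
(row=2, col=4): c = 0.3840 + 0.6100i → escape time 6
(row=2, col=5): c = 0.7600 + 0.6100i → escape time 3
(row=3, col=0): c = -1.1200 + 0.2600i → escape time 6
(row=3, col=1): c = -0.7440 + 0.2600i → escape time 6
(row=3, col=2): c = -0.3680 + 0.2600i → escape time 6
(row=3, col=3): c = 0.0080 + 0.2600i → escape time 6
(row=3, col=4): c = 0.3840 + 0.2600i → escape time 6
(row=3, col=5): c = 0.7600 + 0.2600i → escape time 3
(row=4, col=0): c = -1.1200 + -0.0900i → escape time 6
(row=4, col=1): c = -0.7440 + -0.0900i → escape time 6
(row=4, col=2): c = -0.3680 + -0.0900i → escape time 6
(row=4, col=3): c = 0.0080 + -0.0900i → escape time 6
(row=4, col=4): c = 0.3840 + -0.0900i → escape time 6
(row=4, col=5): c = 0.7600 + -0.0900i → escape time 3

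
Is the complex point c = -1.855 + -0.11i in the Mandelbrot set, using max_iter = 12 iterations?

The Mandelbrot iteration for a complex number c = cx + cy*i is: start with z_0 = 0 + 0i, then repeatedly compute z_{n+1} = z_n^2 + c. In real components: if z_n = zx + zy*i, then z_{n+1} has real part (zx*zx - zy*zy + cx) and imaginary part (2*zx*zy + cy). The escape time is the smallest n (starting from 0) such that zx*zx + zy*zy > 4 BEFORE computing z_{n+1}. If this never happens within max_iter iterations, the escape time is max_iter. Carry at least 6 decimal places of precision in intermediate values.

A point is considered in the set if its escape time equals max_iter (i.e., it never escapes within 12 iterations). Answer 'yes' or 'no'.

Answer: no

Derivation:
z_0 = 0 + 0i, c = -1.8550 + -0.1100i
Iter 1: z = -1.8550 + -0.1100i, |z|^2 = 3.4531
Iter 2: z = 1.5739 + 0.2981i, |z|^2 = 2.5661
Iter 3: z = 0.5334 + 0.8284i, |z|^2 = 0.9707
Iter 4: z = -2.2567 + 0.7737i, |z|^2 = 5.6913
Escaped at iteration 4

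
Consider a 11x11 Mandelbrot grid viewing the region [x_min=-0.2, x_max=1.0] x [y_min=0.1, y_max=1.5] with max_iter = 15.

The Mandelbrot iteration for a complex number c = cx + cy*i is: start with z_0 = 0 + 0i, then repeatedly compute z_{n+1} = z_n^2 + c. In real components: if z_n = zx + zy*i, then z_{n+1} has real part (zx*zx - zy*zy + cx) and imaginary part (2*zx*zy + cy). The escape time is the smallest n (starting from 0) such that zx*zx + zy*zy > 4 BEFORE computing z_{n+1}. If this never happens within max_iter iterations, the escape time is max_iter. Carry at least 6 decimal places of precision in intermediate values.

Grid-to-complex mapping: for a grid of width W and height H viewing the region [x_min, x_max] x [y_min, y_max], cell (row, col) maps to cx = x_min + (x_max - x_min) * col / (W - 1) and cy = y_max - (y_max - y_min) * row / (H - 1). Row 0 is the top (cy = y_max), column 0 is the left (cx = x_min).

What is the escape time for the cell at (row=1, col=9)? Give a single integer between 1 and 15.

Answer: 2

Derivation:
z_0 = 0 + 0i, c = 0.8800 + 1.3600i
Iter 1: z = 0.8800 + 1.3600i, |z|^2 = 2.6240
Iter 2: z = -0.1952 + 3.7536i, |z|^2 = 14.1276
Escaped at iteration 2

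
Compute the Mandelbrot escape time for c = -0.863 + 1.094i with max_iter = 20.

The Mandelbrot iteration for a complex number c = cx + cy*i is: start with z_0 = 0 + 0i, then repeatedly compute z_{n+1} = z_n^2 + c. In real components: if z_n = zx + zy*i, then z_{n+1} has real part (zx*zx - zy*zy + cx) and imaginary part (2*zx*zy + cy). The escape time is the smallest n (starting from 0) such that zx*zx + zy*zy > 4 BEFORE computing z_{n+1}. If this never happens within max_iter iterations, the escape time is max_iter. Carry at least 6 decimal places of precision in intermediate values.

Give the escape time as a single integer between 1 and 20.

z_0 = 0 + 0i, c = -0.8630 + 1.0940i
Iter 1: z = -0.8630 + 1.0940i, |z|^2 = 1.9416
Iter 2: z = -1.3151 + -0.7942i, |z|^2 = 2.3602
Iter 3: z = 0.2356 + 3.1830i, |z|^2 = 10.1868
Escaped at iteration 3

Answer: 3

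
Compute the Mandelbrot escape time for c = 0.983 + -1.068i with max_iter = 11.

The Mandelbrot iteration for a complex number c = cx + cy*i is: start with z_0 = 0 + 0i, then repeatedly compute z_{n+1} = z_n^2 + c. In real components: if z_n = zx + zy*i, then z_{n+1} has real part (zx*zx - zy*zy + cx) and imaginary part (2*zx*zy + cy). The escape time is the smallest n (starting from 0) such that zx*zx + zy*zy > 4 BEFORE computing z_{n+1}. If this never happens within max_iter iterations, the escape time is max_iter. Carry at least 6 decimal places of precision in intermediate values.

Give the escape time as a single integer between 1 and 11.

z_0 = 0 + 0i, c = 0.9830 + -1.0680i
Iter 1: z = 0.9830 + -1.0680i, |z|^2 = 2.1069
Iter 2: z = 0.8087 + -3.1677i, |z|^2 = 10.6882
Escaped at iteration 2

Answer: 2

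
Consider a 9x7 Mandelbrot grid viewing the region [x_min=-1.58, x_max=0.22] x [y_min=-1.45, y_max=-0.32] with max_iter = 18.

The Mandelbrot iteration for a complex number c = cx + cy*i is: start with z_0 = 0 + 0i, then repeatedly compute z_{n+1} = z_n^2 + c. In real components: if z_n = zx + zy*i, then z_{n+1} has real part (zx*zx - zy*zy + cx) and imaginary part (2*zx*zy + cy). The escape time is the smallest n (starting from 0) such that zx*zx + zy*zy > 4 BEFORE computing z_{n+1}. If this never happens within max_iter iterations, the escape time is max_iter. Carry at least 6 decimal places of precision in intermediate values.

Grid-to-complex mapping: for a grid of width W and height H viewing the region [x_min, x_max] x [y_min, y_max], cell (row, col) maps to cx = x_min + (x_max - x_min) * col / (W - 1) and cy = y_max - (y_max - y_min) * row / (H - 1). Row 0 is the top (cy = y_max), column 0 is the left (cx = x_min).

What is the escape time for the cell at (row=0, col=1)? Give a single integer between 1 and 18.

Answer: 6

Derivation:
z_0 = 0 + 0i, c = -1.3550 + -0.3200i
Iter 1: z = -1.3550 + -0.3200i, |z|^2 = 1.9384
Iter 2: z = 0.3786 + 0.5472i, |z|^2 = 0.4428
Iter 3: z = -1.5111 + 0.0944i, |z|^2 = 2.2922
Iter 4: z = 0.9194 + -0.6052i, |z|^2 = 1.2116
Iter 5: z = -0.8759 + -1.4329i, |z|^2 = 2.8203
Iter 6: z = -2.6409 + 2.1901i, |z|^2 = 11.7708
Escaped at iteration 6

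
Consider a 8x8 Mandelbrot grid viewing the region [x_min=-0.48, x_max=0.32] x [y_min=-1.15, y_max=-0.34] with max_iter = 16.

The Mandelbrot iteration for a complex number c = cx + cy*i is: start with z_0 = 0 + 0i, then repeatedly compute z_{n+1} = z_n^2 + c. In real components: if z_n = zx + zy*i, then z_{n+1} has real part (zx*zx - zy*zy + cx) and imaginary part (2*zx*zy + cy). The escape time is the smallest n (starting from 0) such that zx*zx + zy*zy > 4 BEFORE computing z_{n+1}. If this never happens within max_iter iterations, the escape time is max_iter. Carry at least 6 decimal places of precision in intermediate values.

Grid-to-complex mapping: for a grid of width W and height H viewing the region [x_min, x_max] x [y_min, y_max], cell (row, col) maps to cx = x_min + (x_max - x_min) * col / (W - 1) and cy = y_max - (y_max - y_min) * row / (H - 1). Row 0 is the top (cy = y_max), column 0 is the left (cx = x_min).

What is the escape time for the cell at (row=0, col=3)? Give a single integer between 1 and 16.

Answer: 16

Derivation:
z_0 = 0 + 0i, c = -0.1371 + -0.3400i
Iter 1: z = -0.1371 + -0.3400i, |z|^2 = 0.1344
Iter 2: z = -0.2339 + -0.2467i, |z|^2 = 0.1156
Iter 3: z = -0.1433 + -0.2246i, |z|^2 = 0.0710
Iter 4: z = -0.1670 + -0.2756i, |z|^2 = 0.1039
Iter 5: z = -0.1852 + -0.2479i, |z|^2 = 0.0958
Iter 6: z = -0.1643 + -0.2482i, |z|^2 = 0.0886
Iter 7: z = -0.1717 + -0.2585i, |z|^2 = 0.0963
Iter 8: z = -0.1744 + -0.2512i, |z|^2 = 0.0935
Iter 9: z = -0.1698 + -0.2523i, |z|^2 = 0.0925
Iter 10: z = -0.1720 + -0.2543i, |z|^2 = 0.0942
Iter 11: z = -0.1722 + -0.2525i, |z|^2 = 0.0934
Iter 12: z = -0.1713 + -0.2530i, |z|^2 = 0.0933
Iter 13: z = -0.1718 + -0.2533i, |z|^2 = 0.0937
Iter 14: z = -0.1718 + -0.2529i, |z|^2 = 0.0935
Iter 15: z = -0.1716 + -0.2531i, |z|^2 = 0.0935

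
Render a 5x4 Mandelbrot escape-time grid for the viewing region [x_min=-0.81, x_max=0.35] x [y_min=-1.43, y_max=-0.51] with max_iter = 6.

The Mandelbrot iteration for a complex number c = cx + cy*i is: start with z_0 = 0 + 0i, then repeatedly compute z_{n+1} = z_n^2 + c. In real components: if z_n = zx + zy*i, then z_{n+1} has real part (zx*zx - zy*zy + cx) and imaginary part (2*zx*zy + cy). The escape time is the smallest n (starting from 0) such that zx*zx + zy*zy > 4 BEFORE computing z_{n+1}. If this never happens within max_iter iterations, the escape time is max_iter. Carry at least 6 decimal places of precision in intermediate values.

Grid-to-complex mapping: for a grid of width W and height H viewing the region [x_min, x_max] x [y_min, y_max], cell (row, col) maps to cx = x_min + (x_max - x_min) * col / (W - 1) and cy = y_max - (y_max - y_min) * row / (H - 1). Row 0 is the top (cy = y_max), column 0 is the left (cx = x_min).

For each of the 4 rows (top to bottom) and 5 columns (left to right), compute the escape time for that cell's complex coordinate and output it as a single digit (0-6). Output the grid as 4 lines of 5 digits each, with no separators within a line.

(row=0, col=0): c = -0.8100 + -0.5100i → escape time 6
(row=0, col=1): c = -0.5200 + -0.5100i → escape time 6
(row=0, col=2): c = -0.2300 + -0.5100i → escape time 6
(row=0, col=3): c = 0.0600 + -0.5100i → escape time 6
(row=0, col=4): c = 0.3500 + -0.5100i → escape time 6
(row=1, col=0): c = -0.8100 + -0.8167i → escape time 4
(row=1, col=1): c = -0.5200 + -0.8167i → escape time 5
(row=1, col=2): c = -0.2300 + -0.8167i → escape time 6
(row=1, col=3): c = 0.0600 + -0.8167i → escape time 6
(row=1, col=4): c = 0.3500 + -0.8167i → escape time 4
(row=2, col=0): c = -0.8100 + -1.1233i → escape time 3
(row=2, col=1): c = -0.5200 + -1.1233i → escape time 3
(row=2, col=2): c = -0.2300 + -1.1233i → escape time 6
(row=2, col=3): c = 0.0600 + -1.1233i → escape time 4
(row=2, col=4): c = 0.3500 + -1.1233i → escape time 2
(row=3, col=0): c = -0.8100 + -1.4300i → escape time 2
(row=3, col=1): c = -0.5200 + -1.4300i → escape time 2
(row=3, col=2): c = -0.2300 + -1.4300i → escape time 2
(row=3, col=3): c = 0.0600 + -1.4300i → escape time 2
(row=3, col=4): c = 0.3500 + -1.4300i → escape time 2

Answer: 66666
45664
33642
22222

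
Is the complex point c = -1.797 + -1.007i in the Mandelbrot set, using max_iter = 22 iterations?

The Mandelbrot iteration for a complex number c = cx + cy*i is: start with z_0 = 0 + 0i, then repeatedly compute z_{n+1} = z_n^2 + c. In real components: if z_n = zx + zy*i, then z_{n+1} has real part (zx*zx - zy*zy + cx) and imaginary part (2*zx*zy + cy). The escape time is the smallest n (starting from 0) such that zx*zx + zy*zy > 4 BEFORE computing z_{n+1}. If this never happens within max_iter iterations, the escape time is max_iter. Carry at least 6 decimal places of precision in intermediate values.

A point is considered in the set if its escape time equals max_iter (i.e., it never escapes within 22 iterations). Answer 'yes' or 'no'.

z_0 = 0 + 0i, c = -1.7970 + -1.0070i
Iter 1: z = -1.7970 + -1.0070i, |z|^2 = 4.2433
Escaped at iteration 1

Answer: no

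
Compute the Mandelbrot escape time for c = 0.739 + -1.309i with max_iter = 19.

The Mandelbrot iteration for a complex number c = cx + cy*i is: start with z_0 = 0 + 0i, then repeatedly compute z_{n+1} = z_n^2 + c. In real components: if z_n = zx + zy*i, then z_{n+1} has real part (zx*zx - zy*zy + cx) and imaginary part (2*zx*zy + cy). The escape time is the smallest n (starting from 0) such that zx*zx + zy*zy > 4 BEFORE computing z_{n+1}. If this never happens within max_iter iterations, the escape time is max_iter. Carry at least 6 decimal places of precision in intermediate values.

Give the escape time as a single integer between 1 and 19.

Answer: 2

Derivation:
z_0 = 0 + 0i, c = 0.7390 + -1.3090i
Iter 1: z = 0.7390 + -1.3090i, |z|^2 = 2.2596
Iter 2: z = -0.4284 + -3.2437i, |z|^2 = 10.7051
Escaped at iteration 2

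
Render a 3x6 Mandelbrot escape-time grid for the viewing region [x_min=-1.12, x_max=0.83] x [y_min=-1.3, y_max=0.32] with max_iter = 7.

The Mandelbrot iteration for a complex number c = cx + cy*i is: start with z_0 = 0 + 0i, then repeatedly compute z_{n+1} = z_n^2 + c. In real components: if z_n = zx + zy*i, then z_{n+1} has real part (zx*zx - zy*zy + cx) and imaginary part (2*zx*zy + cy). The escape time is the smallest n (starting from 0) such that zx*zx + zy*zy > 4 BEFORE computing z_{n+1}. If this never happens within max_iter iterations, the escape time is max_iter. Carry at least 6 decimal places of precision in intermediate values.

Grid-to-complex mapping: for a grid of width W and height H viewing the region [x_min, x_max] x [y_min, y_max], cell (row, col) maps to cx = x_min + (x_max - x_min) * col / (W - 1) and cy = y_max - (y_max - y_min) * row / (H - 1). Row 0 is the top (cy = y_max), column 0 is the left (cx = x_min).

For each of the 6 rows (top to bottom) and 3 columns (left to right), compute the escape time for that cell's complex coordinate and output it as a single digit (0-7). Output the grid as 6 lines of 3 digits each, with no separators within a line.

(row=0, col=0): c = -1.1200 + 0.3200i → escape time 7
(row=0, col=1): c = -0.1450 + 0.3200i → escape time 7
(row=0, col=2): c = 0.8300 + 0.3200i → escape time 3
(row=1, col=0): c = -1.1200 + -0.0040i → escape time 7
(row=1, col=1): c = -0.1450 + -0.0040i → escape time 7
(row=1, col=2): c = 0.8300 + -0.0040i → escape time 3
(row=2, col=0): c = -1.1200 + -0.3280i → escape time 7
(row=2, col=1): c = -0.1450 + -0.3280i → escape time 7
(row=2, col=2): c = 0.8300 + -0.3280i → escape time 3
(row=3, col=0): c = -1.1200 + -0.6520i → escape time 3
(row=3, col=1): c = -0.1450 + -0.6520i → escape time 7
(row=3, col=2): c = 0.8300 + -0.6520i → escape time 2
(row=4, col=0): c = -1.1200 + -0.9760i → escape time 3
(row=4, col=1): c = -0.1450 + -0.9760i → escape time 7
(row=4, col=2): c = 0.8300 + -0.9760i → escape time 2
(row=5, col=0): c = -1.1200 + -1.3000i → escape time 2
(row=5, col=1): c = -0.1450 + -1.3000i → escape time 2
(row=5, col=2): c = 0.8300 + -1.3000i → escape time 2

Answer: 773
773
773
372
372
222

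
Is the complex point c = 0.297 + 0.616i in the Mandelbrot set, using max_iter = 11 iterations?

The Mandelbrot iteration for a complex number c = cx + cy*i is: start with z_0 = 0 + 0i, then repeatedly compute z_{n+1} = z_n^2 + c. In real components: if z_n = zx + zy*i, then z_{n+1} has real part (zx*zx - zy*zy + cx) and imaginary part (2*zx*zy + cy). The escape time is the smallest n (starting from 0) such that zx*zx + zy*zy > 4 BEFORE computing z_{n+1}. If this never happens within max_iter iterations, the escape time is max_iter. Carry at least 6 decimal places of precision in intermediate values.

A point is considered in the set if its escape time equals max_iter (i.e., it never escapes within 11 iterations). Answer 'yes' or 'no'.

z_0 = 0 + 0i, c = 0.2970 + 0.6160i
Iter 1: z = 0.2970 + 0.6160i, |z|^2 = 0.4677
Iter 2: z = 0.0058 + 0.9819i, |z|^2 = 0.9642
Iter 3: z = -0.6671 + 0.6273i, |z|^2 = 0.8385
Iter 4: z = 0.3485 + -0.2209i, |z|^2 = 0.1703
Iter 5: z = 0.3697 + 0.4620i, |z|^2 = 0.3501
Iter 6: z = 0.2202 + 0.9576i, |z|^2 = 0.9654
Iter 7: z = -0.5714 + 1.0377i, |z|^2 = 1.4034
Iter 8: z = -0.4533 + -0.5699i, |z|^2 = 0.5303
Iter 9: z = 0.1777 + 1.1328i, |z|^2 = 1.3147
Iter 10: z = -0.9546 + 1.0186i, |z|^2 = 1.9486
Did not escape in 11 iterations → in set

Answer: yes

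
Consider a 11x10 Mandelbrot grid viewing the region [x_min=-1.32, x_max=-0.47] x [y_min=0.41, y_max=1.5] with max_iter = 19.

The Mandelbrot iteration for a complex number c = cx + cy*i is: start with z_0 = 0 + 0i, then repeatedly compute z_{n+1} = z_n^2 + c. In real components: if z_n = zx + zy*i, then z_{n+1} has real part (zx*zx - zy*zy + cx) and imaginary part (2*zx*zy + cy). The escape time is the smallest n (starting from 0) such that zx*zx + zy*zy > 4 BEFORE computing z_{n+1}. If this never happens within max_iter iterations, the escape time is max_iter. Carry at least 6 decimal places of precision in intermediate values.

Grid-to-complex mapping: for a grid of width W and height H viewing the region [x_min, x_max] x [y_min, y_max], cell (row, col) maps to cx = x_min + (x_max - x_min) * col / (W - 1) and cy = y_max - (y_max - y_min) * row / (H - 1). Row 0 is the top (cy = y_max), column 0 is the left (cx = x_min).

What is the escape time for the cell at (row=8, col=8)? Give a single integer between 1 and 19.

z_0 = 0 + 0i, c = -0.6400 + 0.5311i
Iter 1: z = -0.6400 + 0.5311i, |z|^2 = 0.6917
Iter 2: z = -0.5125 + -0.1487i, |z|^2 = 0.2847
Iter 3: z = -0.3995 + 0.6835i, |z|^2 = 0.6268
Iter 4: z = -0.9476 + -0.0150i, |z|^2 = 0.8982
Iter 5: z = 0.2578 + 0.5596i, |z|^2 = 0.3795
Iter 6: z = -0.8866 + 0.8196i, |z|^2 = 1.4579
Iter 7: z = -0.5256 + -0.9223i, |z|^2 = 1.1268
Iter 8: z = -1.2143 + 1.5006i, |z|^2 = 3.7264
Iter 9: z = -1.4173 + -3.1134i, |z|^2 = 11.7016
Escaped at iteration 9

Answer: 9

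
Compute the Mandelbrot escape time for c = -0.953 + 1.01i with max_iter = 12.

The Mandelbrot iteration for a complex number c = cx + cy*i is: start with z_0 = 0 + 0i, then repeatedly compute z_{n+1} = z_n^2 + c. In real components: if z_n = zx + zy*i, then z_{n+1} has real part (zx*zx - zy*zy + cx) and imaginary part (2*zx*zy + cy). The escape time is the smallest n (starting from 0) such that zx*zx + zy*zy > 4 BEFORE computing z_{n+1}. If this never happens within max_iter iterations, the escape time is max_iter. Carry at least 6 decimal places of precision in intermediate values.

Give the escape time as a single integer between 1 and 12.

z_0 = 0 + 0i, c = -0.9530 + 1.0100i
Iter 1: z = -0.9530 + 1.0100i, |z|^2 = 1.9283
Iter 2: z = -1.0649 + -0.9151i, |z|^2 = 1.9713
Iter 3: z = -0.6563 + 2.9589i, |z|^2 = 9.1857
Escaped at iteration 3

Answer: 3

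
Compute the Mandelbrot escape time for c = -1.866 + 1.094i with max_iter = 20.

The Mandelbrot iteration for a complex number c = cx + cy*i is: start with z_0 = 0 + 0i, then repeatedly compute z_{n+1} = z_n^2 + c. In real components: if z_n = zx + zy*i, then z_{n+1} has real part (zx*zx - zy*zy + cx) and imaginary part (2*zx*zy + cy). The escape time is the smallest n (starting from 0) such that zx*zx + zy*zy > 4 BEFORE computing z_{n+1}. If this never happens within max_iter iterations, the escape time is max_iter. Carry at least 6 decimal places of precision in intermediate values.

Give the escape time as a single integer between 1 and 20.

z_0 = 0 + 0i, c = -1.8660 + 1.0940i
Iter 1: z = -1.8660 + 1.0940i, |z|^2 = 4.6788
Escaped at iteration 1

Answer: 1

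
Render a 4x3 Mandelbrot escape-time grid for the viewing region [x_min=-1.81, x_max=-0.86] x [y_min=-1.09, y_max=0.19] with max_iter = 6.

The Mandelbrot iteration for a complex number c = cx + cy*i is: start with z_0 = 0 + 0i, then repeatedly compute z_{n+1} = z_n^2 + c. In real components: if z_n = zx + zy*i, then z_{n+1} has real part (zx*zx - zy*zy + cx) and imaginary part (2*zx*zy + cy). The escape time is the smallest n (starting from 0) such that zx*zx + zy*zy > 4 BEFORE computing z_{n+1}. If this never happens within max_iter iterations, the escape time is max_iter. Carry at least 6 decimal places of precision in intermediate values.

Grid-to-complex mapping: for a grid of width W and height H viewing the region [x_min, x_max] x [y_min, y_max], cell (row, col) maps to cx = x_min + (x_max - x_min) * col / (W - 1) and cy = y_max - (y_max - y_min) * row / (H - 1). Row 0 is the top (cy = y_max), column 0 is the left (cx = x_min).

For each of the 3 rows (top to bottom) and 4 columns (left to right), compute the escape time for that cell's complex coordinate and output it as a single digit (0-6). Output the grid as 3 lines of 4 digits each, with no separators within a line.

(row=0, col=0): c = -1.8100 + 0.1900i → escape time 4
(row=0, col=1): c = -1.4933 + 0.1900i → escape time 5
(row=0, col=2): c = -1.1767 + 0.1900i → escape time 6
(row=0, col=3): c = -0.8600 + 0.1900i → escape time 6
(row=1, col=0): c = -1.8100 + -0.4500i → escape time 3
(row=1, col=1): c = -1.4933 + -0.4500i → escape time 3
(row=1, col=2): c = -1.1767 + -0.4500i → escape time 6
(row=1, col=3): c = -0.8600 + -0.4500i → escape time 6
(row=2, col=0): c = -1.8100 + -1.0900i → escape time 1
(row=2, col=1): c = -1.4933 + -1.0900i → escape time 2
(row=2, col=2): c = -1.1767 + -1.0900i → escape time 3
(row=2, col=3): c = -0.8600 + -1.0900i → escape time 3

Answer: 4566
3366
1233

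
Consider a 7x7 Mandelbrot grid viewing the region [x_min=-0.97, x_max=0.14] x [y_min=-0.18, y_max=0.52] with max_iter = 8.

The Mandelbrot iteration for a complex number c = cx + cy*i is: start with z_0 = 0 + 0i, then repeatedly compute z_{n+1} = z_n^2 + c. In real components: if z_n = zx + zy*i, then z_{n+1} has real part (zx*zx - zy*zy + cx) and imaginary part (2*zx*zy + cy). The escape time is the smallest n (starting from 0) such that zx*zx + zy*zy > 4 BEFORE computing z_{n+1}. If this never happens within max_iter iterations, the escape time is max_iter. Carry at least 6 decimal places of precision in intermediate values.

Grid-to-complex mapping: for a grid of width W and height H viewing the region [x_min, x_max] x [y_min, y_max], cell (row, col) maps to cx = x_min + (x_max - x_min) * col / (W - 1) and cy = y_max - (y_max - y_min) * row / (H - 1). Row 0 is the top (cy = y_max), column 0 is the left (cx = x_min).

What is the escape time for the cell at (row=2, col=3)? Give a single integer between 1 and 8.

z_0 = 0 + 0i, c = -0.4150 + 0.2867i
Iter 1: z = -0.4150 + 0.2867i, |z|^2 = 0.2544
Iter 2: z = -0.3250 + 0.0487i, |z|^2 = 0.1080
Iter 3: z = -0.3118 + 0.2550i, |z|^2 = 0.1622
Iter 4: z = -0.3828 + 0.1277i, |z|^2 = 0.1628
Iter 5: z = -0.2848 + 0.1889i, |z|^2 = 0.1168
Iter 6: z = -0.3696 + 0.1791i, |z|^2 = 0.1687
Iter 7: z = -0.3105 + 0.1543i, |z|^2 = 0.1202

Answer: 8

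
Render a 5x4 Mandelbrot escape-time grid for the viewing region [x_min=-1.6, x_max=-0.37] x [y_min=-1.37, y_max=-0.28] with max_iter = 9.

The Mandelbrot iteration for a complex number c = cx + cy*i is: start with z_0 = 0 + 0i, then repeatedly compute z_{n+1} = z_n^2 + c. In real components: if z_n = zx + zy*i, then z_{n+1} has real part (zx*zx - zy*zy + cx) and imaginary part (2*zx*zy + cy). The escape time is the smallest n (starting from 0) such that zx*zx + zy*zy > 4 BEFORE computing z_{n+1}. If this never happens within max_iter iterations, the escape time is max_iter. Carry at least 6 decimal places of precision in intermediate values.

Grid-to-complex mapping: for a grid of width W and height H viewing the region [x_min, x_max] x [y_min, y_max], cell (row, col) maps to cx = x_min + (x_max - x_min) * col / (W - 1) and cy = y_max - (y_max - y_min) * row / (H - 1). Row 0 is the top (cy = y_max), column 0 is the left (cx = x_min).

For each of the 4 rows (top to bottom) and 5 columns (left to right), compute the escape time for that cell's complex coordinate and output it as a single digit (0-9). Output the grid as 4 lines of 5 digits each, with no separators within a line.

(row=0, col=0): c = -1.6000 + -0.2800i → escape time 4
(row=0, col=1): c = -1.2925 + -0.2800i → escape time 7
(row=0, col=2): c = -0.9850 + -0.2800i → escape time 9
(row=0, col=3): c = -0.6775 + -0.2800i → escape time 9
(row=0, col=4): c = -0.3700 + -0.2800i → escape time 9
(row=1, col=0): c = -1.6000 + -0.6433i → escape time 3
(row=1, col=1): c = -1.2925 + -0.6433i → escape time 3
(row=1, col=2): c = -0.9850 + -0.6433i → escape time 4
(row=1, col=3): c = -0.6775 + -0.6433i → escape time 6
(row=1, col=4): c = -0.3700 + -0.6433i → escape time 9
(row=2, col=0): c = -1.6000 + -1.0067i → escape time 2
(row=2, col=1): c = -1.2925 + -1.0067i → escape time 3
(row=2, col=2): c = -0.9850 + -1.0067i → escape time 3
(row=2, col=3): c = -0.6775 + -1.0067i → escape time 3
(row=2, col=4): c = -0.3700 + -1.0067i → escape time 5
(row=3, col=0): c = -1.6000 + -1.3700i → escape time 1
(row=3, col=1): c = -1.2925 + -1.3700i → escape time 2
(row=3, col=2): c = -0.9850 + -1.3700i → escape time 2
(row=3, col=3): c = -0.6775 + -1.3700i → escape time 2
(row=3, col=4): c = -0.3700 + -1.3700i → escape time 2

Answer: 47999
33469
23335
12222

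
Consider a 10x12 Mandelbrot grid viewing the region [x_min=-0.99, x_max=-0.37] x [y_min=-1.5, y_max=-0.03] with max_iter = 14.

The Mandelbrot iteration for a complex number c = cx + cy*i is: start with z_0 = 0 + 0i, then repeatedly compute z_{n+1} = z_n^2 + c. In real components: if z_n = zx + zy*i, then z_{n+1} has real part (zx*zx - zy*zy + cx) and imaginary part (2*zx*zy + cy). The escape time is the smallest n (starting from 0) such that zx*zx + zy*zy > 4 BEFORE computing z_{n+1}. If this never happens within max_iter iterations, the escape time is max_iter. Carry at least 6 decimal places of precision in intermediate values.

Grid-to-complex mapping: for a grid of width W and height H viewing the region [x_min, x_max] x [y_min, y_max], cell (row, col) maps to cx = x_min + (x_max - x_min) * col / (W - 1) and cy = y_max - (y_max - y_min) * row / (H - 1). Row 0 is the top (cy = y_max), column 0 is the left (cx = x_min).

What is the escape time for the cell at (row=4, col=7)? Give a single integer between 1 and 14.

z_0 = 0 + 0i, c = -0.5078 + -0.5645i
Iter 1: z = -0.5078 + -0.5645i, |z|^2 = 0.5765
Iter 2: z = -0.5687 + 0.0088i, |z|^2 = 0.3234
Iter 3: z = -0.1845 + -0.5745i, |z|^2 = 0.3641
Iter 4: z = -0.8038 + -0.3526i, |z|^2 = 0.7704
Iter 5: z = 0.0141 + 0.0022i, |z|^2 = 0.0002
Iter 6: z = -0.5076 + -0.5645i, |z|^2 = 0.5763
Iter 7: z = -0.5688 + 0.0085i, |z|^2 = 0.3236
Iter 8: z = -0.1843 + -0.5742i, |z|^2 = 0.3637
Iter 9: z = -0.8035 + -0.3528i, |z|^2 = 0.7701
Iter 10: z = 0.0134 + 0.0025i, |z|^2 = 0.0002
Iter 11: z = -0.5076 + -0.5645i, |z|^2 = 0.5763
Iter 12: z = -0.5688 + 0.0085i, |z|^2 = 0.3236
Iter 13: z = -0.1844 + -0.5742i, |z|^2 = 0.3637

Answer: 14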